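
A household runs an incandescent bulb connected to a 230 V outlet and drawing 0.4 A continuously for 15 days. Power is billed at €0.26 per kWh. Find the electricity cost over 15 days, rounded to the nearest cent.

Power = 0.4 A × 230 V = 92 W = 0.092 kW
Runtime = 24 h × 15 = 360 h
Energy = 0.092 kW × 360 h = 33.12 kWh
Cost = 33.12 kWh × €0.26/kWh = €8.61

€8.61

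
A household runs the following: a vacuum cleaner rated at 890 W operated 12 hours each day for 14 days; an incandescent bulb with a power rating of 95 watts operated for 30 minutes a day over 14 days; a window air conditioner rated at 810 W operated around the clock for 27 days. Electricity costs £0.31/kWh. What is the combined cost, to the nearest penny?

vacuum cleaner: Runtime = 12 h/day × 14 days = 168 h
vacuum cleaner: 0.89 kW × 168 h = 149.52 kWh
incandescent bulb: Runtime = 30 min × 14 = 420 min = 7 h
incandescent bulb: 0.095 kW × 7 h = 0.665 kWh
window air conditioner: Runtime = 24 h × 27 = 648 h
window air conditioner: 0.81 kW × 648 h = 524.88 kWh
Total energy = 675.065 kWh
Cost = 675.065 × £0.31 = £209.27

£209.27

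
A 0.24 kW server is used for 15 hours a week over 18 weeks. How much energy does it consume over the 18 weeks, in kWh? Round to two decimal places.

Runtime = 15 h/week × 18 weeks = 270 h
Energy = 0.24 kW × 270 h = 64.8 kWh

64.80 kWh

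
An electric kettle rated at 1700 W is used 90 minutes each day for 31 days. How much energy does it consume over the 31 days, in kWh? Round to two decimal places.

Runtime = 90 min × 31 = 2790 min = 46.5 h
Energy = 1.7 kW × 46.5 h = 79.05 kWh

79.05 kWh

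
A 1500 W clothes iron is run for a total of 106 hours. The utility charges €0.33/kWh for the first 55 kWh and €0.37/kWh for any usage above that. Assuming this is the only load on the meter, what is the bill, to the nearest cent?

€56.63

Energy = 1.5 kW × 106 h = 159 kWh
Tier 1 (0–55 kWh): 55 × €0.33 = €18.15
Above 55 kWh: 104 × €0.37 = €38.48
Bill = €56.63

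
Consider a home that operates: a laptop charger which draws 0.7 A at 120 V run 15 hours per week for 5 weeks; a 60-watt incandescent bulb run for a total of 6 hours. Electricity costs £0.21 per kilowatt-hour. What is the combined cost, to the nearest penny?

£1.40

laptop charger: Power = 0.7 A × 120 V = 84 W = 0.084 kW
laptop charger: Runtime = 15 h/week × 5 weeks = 75 h
laptop charger: 0.084 kW × 75 h = 6.3 kWh
incandescent bulb: 0.06 kW × 6 h = 0.36 kWh
Total energy = 6.66 kWh
Cost = 6.66 × £0.21 = £1.40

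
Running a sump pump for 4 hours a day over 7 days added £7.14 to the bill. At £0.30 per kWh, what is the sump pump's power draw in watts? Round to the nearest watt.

Energy = £7.14 ÷ £0.30/kWh = 23.8 kWh
Runtime = 4 h/day × 7 days = 28 h
Power = 23.8 kWh ÷ 28 h = 0.85 kW = 850 W

850 W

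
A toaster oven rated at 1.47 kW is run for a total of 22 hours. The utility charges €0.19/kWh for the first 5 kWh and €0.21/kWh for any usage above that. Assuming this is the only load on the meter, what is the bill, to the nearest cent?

€6.69

Energy = 1.47 kW × 22 h = 32.34 kWh
Tier 1 (0–5 kWh): 5 × €0.19 = €0.95
Above 5 kWh: 27.34 × €0.21 = €5.7414
Bill = €6.69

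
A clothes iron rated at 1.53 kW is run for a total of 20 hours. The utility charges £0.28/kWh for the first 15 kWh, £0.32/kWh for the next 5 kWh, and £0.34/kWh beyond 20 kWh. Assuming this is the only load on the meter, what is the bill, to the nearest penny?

Energy = 1.53 kW × 20 h = 30.6 kWh
Tier 1 (0–15 kWh): 15 × £0.28 = £4.2
Tier 2 (15–20 kWh): 5 × £0.32 = £1.6
Above 20 kWh: 10.6 × £0.34 = £3.604
Bill = £9.40

£9.40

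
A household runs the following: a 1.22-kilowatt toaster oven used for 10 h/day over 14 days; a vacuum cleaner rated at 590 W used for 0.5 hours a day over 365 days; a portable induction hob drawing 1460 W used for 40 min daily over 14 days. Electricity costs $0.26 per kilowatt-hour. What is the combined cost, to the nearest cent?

toaster oven: Runtime = 10 h/day × 14 days = 140 h
toaster oven: 1.22 kW × 140 h = 170.8 kWh
vacuum cleaner: Runtime = 0.5 h/day × 365 days = 182.5 h
vacuum cleaner: 0.59 kW × 182.5 h = 107.675 kWh
portable induction hob: Runtime = 40 min × 14 = 560 min = 9.333333… h
portable induction hob: 1.46 kW × 9.333333… h = 13.626666… kWh
Total energy = 292.101666… kWh
Cost = 292.101666… × $0.26 = $75.95

$75.95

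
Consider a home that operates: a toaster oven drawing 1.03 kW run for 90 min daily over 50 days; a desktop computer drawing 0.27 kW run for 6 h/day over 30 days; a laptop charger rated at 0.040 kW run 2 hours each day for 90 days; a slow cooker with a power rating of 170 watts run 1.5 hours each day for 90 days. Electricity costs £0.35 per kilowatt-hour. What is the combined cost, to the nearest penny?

£54.60

toaster oven: Runtime = 90 min × 50 = 4500 min = 75 h
toaster oven: 1.03 kW × 75 h = 77.25 kWh
desktop computer: Runtime = 6 h/day × 30 days = 180 h
desktop computer: 0.27 kW × 180 h = 48.6 kWh
laptop charger: Runtime = 2 h/day × 90 days = 180 h
laptop charger: 0.04 kW × 180 h = 7.2 kWh
slow cooker: Runtime = 1.5 h/day × 90 days = 135 h
slow cooker: 0.17 kW × 135 h = 22.95 kWh
Total energy = 156 kWh
Cost = 156 × £0.35 = £54.60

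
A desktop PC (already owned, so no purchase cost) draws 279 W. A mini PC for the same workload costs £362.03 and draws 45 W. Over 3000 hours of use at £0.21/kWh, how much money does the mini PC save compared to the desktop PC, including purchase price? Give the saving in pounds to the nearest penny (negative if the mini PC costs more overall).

desktop PC: £0.00 + (279/1000) kW × 3000 h × £0.21 = £0.00 + £175.77 = £175.77
mini PC: £362.03 + (45/1000) kW × 3000 h × £0.21 = £362.03 + £28.35 = £390.38
Saving = £175.77 − £390.38 = −£214.61

-£214.61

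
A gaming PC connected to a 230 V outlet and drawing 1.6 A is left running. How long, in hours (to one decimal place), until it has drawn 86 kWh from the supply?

233.7 h

Power = 1.6 A × 230 V = 368 W = 0.368 kW
Hours = 86 kWh ÷ 0.368 kW = 233.7 h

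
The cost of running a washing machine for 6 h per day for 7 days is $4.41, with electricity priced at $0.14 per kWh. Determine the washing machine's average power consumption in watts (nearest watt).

Energy = $4.41 ÷ $0.14/kWh = 31.5 kWh
Runtime = 6 h/day × 7 days = 42 h
Power = 31.5 kWh ÷ 42 h = 0.75 kW = 750 W

750 W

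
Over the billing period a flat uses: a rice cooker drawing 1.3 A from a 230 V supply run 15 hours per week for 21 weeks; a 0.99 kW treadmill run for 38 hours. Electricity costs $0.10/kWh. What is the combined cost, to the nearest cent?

$13.18

rice cooker: Power = 1.3 A × 230 V = 299 W = 0.299 kW
rice cooker: Runtime = 15 h/week × 21 weeks = 315 h
rice cooker: 0.299 kW × 315 h = 94.185 kWh
treadmill: 0.99 kW × 38 h = 37.62 kWh
Total energy = 131.805 kWh
Cost = 131.805 × $0.10 = $13.18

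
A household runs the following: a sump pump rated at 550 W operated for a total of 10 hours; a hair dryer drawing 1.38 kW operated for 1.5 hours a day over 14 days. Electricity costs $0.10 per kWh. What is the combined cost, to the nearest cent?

sump pump: 0.55 kW × 10 h = 5.5 kWh
hair dryer: Runtime = 1.5 h/day × 14 days = 21 h
hair dryer: 1.38 kW × 21 h = 28.98 kWh
Total energy = 34.48 kWh
Cost = 34.48 × $0.10 = $3.45

$3.45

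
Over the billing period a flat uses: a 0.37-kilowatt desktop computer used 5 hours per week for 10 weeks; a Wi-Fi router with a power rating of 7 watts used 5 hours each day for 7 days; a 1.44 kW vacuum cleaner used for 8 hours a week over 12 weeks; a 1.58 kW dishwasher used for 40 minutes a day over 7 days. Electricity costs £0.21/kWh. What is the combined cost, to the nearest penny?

desktop computer: Runtime = 5 h/week × 10 weeks = 50 h
desktop computer: 0.37 kW × 50 h = 18.5 kWh
Wi-Fi router: Runtime = 5 h/day × 7 days = 35 h
Wi-Fi router: 0.007 kW × 35 h = 0.245 kWh
vacuum cleaner: Runtime = 8 h/week × 12 weeks = 96 h
vacuum cleaner: 1.44 kW × 96 h = 138.24 kWh
dishwasher: Runtime = 40 min × 7 = 280 min = 4.666666… h
dishwasher: 1.58 kW × 4.666666… h = 7.373333… kWh
Total energy = 164.358333… kWh
Cost = 164.358333… × £0.21 = £34.52

£34.52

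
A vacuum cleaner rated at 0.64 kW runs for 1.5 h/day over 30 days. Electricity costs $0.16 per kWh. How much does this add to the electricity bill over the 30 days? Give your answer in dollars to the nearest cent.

Runtime = 1.5 h/day × 30 days = 45 h
Energy = 0.64 kW × 45 h = 28.8 kWh
Cost = 28.8 kWh × $0.16/kWh = $4.61

$4.61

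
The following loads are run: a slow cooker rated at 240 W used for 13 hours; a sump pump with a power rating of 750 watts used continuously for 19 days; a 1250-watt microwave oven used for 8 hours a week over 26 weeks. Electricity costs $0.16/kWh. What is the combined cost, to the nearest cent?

$96.82

slow cooker: 0.24 kW × 13 h = 3.12 kWh
sump pump: Runtime = 24 h × 19 = 456 h
sump pump: 0.75 kW × 456 h = 342 kWh
microwave oven: Runtime = 8 h/week × 26 weeks = 208 h
microwave oven: 1.25 kW × 208 h = 260 kWh
Total energy = 605.12 kWh
Cost = 605.12 × $0.16 = $96.82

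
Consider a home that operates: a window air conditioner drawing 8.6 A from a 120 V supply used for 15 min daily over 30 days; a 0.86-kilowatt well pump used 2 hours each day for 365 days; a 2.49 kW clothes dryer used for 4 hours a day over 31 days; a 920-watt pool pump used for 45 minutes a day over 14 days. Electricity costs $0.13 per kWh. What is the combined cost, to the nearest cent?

window air conditioner: Power = 8.6 A × 120 V = 1032 W = 1.032 kW
window air conditioner: Runtime = 15 min × 30 = 450 min = 7.5 h
window air conditioner: 1.032 kW × 7.5 h = 7.74 kWh
well pump: Runtime = 2 h/day × 365 days = 730 h
well pump: 0.86 kW × 730 h = 627.8 kWh
clothes dryer: Runtime = 4 h/day × 31 days = 124 h
clothes dryer: 2.49 kW × 124 h = 308.76 kWh
pool pump: Runtime = 45 min × 14 = 630 min = 10.5 h
pool pump: 0.92 kW × 10.5 h = 9.66 kWh
Total energy = 953.96 kWh
Cost = 953.96 × $0.13 = $124.01

$124.01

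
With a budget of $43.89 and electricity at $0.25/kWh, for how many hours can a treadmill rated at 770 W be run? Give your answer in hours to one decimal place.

Energy available = $43.89 ÷ $0.25/kWh = 175.56 kWh
Hours = 175.56 kWh ÷ 0.77 kW = 228.0 h

228.0 h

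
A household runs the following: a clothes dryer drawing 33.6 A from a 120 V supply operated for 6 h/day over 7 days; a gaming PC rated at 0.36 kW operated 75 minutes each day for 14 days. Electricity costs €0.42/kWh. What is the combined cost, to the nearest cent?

€73.77

clothes dryer: Power = 33.6 A × 120 V = 4032 W = 4.032 kW
clothes dryer: Runtime = 6 h/day × 7 days = 42 h
clothes dryer: 4.032 kW × 42 h = 169.344 kWh
gaming PC: Runtime = 75 min × 14 = 1050 min = 17.5 h
gaming PC: 0.36 kW × 17.5 h = 6.3 kWh
Total energy = 175.644 kWh
Cost = 175.644 × €0.42 = €73.77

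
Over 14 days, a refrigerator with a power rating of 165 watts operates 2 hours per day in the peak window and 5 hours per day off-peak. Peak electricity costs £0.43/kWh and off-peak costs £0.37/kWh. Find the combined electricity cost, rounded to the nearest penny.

Peak energy = 0.165 kW × 2 h × 14 = 4.62 kWh
Off-peak energy = 0.165 kW × 5 h × 14 = 11.55 kWh
Cost = 4.62 × £0.43 + 11.55 × £0.37 = £1.9866 + £4.2735 = £6.26

£6.26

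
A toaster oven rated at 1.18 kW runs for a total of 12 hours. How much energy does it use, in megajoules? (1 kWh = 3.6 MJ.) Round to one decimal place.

Energy = 1.18 kW × 12 h = 14.16 kWh
= 14.16 × 3.6 MJ = 51.0 MJ

51.0 MJ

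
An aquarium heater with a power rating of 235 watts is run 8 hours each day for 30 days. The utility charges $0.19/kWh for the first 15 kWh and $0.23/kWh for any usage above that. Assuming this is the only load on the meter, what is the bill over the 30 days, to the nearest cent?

$12.37

Runtime = 8 h/day × 30 days = 240 h
Energy = 0.235 kW × 240 h = 56.4 kWh
Tier 1 (0–15 kWh): 15 × $0.19 = $2.85
Above 15 kWh: 41.4 × $0.23 = $9.522
Bill = $12.37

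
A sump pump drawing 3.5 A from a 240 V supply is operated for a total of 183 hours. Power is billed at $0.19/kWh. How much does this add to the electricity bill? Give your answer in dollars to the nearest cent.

Power = 3.5 A × 240 V = 840 W = 0.84 kW
Energy = 0.84 kW × 183 h = 153.72 kWh
Cost = 153.72 kWh × $0.19/kWh = $29.21

$29.21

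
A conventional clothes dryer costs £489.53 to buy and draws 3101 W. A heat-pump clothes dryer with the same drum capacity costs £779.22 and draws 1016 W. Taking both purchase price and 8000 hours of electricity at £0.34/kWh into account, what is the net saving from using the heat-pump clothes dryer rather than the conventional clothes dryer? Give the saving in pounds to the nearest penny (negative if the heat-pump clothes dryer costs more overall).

£5381.51

conventional clothes dryer: £489.53 + (3101/1000) kW × 8000 h × £0.34 = £489.53 + £8434.72 = £8924.25
heat-pump clothes dryer: £779.22 + (1016/1000) kW × 8000 h × £0.34 = £779.22 + £2763.52 = £3542.74
Saving = £8924.25 − £3542.74 = £5381.51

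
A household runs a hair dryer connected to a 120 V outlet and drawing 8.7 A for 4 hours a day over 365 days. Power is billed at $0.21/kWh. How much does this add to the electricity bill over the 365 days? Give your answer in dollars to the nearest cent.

Power = 8.7 A × 120 V = 1044 W = 1.044 kW
Runtime = 4 h/day × 365 days = 1460 h
Energy = 1.044 kW × 1460 h = 1524.24 kWh
Cost = 1524.24 kWh × $0.21/kWh = $320.09

$320.09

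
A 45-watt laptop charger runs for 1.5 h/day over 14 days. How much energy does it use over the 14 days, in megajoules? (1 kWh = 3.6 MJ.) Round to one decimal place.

Runtime = 1.5 h/day × 14 days = 21 h
Energy = 0.045 kW × 21 h = 0.945 kWh
= 0.945 × 3.6 MJ = 3.4 MJ

3.4 MJ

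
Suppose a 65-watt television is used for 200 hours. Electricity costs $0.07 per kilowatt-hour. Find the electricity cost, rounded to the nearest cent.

Energy = 0.065 kW × 200 h = 13 kWh
Cost = 13 kWh × $0.07/kWh = $0.91

$0.91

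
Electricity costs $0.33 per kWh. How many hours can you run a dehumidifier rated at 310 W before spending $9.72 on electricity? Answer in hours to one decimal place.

Energy available = $9.72 ÷ $0.33/kWh = 29.4545 kWh
Hours = 29.4545 kWh ÷ 0.31 kW = 95.0 h

95.0 h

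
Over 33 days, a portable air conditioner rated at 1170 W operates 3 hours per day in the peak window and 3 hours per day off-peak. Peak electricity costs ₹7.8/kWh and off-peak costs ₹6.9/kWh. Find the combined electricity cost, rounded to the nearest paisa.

₹1702.70

Peak energy = 1.17 kW × 3 h × 33 = 115.83 kWh
Off-peak energy = 1.17 kW × 3 h × 33 = 115.83 kWh
Cost = 115.83 × ₹7.8 + 115.83 × ₹6.9 = ₹903.474 + ₹799.227 = ₹1702.70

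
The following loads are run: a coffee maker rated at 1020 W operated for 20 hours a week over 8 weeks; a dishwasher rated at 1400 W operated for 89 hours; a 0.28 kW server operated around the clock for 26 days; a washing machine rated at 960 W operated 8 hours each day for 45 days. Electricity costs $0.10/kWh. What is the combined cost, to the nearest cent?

coffee maker: Runtime = 20 h/week × 8 weeks = 160 h
coffee maker: 1.02 kW × 160 h = 163.2 kWh
dishwasher: 1.4 kW × 89 h = 124.6 kWh
server: Runtime = 24 h × 26 = 624 h
server: 0.28 kW × 624 h = 174.72 kWh
washing machine: Runtime = 8 h/day × 45 days = 360 h
washing machine: 0.96 kW × 360 h = 345.6 kWh
Total energy = 808.12 kWh
Cost = 808.12 × $0.10 = $80.81

$80.81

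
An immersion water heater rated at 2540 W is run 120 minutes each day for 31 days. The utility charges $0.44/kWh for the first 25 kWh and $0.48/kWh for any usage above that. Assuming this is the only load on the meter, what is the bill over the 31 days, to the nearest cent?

$74.59

Runtime = 120 min × 31 = 3720 min = 62 h
Energy = 2.54 kW × 62 h = 157.48 kWh
Tier 1 (0–25 kWh): 25 × $0.44 = $11
Above 25 kWh: 132.48 × $0.48 = $63.5904
Bill = $74.59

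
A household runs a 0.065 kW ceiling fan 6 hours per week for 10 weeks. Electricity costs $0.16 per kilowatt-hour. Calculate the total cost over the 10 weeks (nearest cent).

Runtime = 6 h/week × 10 weeks = 60 h
Energy = 0.065 kW × 60 h = 3.9 kWh
Cost = 3.9 kWh × $0.16/kWh = $0.62

$0.62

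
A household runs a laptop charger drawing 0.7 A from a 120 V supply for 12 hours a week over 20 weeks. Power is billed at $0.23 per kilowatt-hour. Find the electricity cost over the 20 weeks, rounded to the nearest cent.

Power = 0.7 A × 120 V = 84 W = 0.084 kW
Runtime = 12 h/week × 20 weeks = 240 h
Energy = 0.084 kW × 240 h = 20.16 kWh
Cost = 20.16 kWh × $0.23/kWh = $4.64

$4.64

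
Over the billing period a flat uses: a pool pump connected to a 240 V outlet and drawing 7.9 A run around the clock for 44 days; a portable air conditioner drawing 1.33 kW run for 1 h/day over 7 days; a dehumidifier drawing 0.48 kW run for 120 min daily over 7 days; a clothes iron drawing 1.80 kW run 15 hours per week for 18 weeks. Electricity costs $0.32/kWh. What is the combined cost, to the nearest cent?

pool pump: Power = 7.9 A × 240 V = 1896 W = 1.896 kW
pool pump: Runtime = 24 h × 44 = 1056 h
pool pump: 1.896 kW × 1056 h = 2002.176 kWh
portable air conditioner: Runtime = 1 h/day × 7 days = 7 h
portable air conditioner: 1.33 kW × 7 h = 9.31 kWh
dehumidifier: Runtime = 120 min × 7 = 840 min = 14 h
dehumidifier: 0.48 kW × 14 h = 6.72 kWh
clothes iron: Runtime = 15 h/week × 18 weeks = 270 h
clothes iron: 1.8 kW × 270 h = 486 kWh
Total energy = 2504.206 kWh
Cost = 2504.206 × $0.32 = $801.35

$801.35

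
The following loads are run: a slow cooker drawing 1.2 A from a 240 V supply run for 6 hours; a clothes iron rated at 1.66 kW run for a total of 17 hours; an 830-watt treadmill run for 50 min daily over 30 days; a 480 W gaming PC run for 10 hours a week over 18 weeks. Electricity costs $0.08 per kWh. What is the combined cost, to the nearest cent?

$10.97

slow cooker: Power = 1.2 A × 240 V = 288 W = 0.288 kW
slow cooker: 0.288 kW × 6 h = 1.728 kWh
clothes iron: 1.66 kW × 17 h = 28.22 kWh
treadmill: Runtime = 50 min × 30 = 1500 min = 25 h
treadmill: 0.83 kW × 25 h = 20.75 kWh
gaming PC: Runtime = 10 h/week × 18 weeks = 180 h
gaming PC: 0.48 kW × 180 h = 86.4 kWh
Total energy = 137.098 kWh
Cost = 137.098 × $0.08 = $10.97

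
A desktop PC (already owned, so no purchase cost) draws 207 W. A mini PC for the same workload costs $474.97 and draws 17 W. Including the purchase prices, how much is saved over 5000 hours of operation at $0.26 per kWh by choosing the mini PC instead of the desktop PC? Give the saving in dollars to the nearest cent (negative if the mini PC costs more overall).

desktop PC: $0.00 + (207/1000) kW × 5000 h × $0.26 = $0.00 + $269.1 = $269.1
mini PC: $474.97 + (17/1000) kW × 5000 h × $0.26 = $474.97 + $22.1 = $497.07
Saving = $269.1 − $497.07 = −$227.97

-$227.97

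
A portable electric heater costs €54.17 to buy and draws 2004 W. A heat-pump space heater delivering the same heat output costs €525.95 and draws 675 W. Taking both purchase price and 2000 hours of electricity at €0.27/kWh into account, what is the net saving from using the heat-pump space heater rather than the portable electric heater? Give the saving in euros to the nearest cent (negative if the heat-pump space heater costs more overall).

portable electric heater: €54.17 + (2004/1000) kW × 2000 h × €0.27 = €54.17 + €1082.16 = €1136.33
heat-pump space heater: €525.95 + (675/1000) kW × 2000 h × €0.27 = €525.95 + €364.5 = €890.45
Saving = €1136.33 − €890.45 = €245.88

€245.88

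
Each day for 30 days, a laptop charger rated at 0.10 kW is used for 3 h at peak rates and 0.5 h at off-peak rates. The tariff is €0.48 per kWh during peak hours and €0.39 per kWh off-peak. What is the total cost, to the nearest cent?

Peak energy = 0.1 kW × 3 h × 30 = 9 kWh
Off-peak energy = 0.1 kW × 0.5 h × 30 = 1.5 kWh
Cost = 9 × €0.48 + 1.5 × €0.39 = €4.32 + €0.585 = €4.91

€4.91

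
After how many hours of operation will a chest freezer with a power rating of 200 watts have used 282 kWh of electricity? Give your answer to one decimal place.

Hours = 282 kWh ÷ 0.2 kW = 1410.0 h

1410.0 h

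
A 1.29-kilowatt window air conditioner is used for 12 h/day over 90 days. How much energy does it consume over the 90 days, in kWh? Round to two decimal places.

1393.20 kWh

Runtime = 12 h/day × 90 days = 1080 h
Energy = 1.29 kW × 1080 h = 1393.2 kWh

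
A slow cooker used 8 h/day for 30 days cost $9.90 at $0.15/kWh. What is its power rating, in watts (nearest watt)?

Energy = $9.90 ÷ $0.15/kWh = 66 kWh
Runtime = 8 h/day × 30 days = 240 h
Power = 66 kWh ÷ 240 h = 0.275 kW = 275 W

275 W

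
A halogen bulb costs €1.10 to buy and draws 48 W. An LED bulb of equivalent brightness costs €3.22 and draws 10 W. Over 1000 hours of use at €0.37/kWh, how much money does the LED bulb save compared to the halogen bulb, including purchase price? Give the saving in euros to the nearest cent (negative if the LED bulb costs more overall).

halogen bulb: €1.10 + (48/1000) kW × 1000 h × €0.37 = €1.10 + €17.76 = €18.86
LED bulb: €3.22 + (10/1000) kW × 1000 h × €0.37 = €3.22 + €3.7 = €6.92
Saving = €18.86 − €6.92 = €11.94

€11.94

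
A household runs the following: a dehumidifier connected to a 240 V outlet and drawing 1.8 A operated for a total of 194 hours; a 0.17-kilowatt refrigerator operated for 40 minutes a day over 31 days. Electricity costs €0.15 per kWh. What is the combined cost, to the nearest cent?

dehumidifier: Power = 1.8 A × 240 V = 432 W = 0.432 kW
dehumidifier: 0.432 kW × 194 h = 83.808 kWh
refrigerator: Runtime = 40 min × 31 = 1240 min = 20.666666… h
refrigerator: 0.17 kW × 20.666666… h = 3.513333… kWh
Total energy = 87.321333… kWh
Cost = 87.321333… × €0.15 = €13.10

€13.10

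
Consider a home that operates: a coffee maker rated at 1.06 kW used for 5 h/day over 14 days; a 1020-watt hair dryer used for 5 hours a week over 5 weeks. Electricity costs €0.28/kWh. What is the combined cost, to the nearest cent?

€27.92

coffee maker: Runtime = 5 h/day × 14 days = 70 h
coffee maker: 1.06 kW × 70 h = 74.2 kWh
hair dryer: Runtime = 5 h/week × 5 weeks = 25 h
hair dryer: 1.02 kW × 25 h = 25.5 kWh
Total energy = 99.7 kWh
Cost = 99.7 × €0.28 = €27.92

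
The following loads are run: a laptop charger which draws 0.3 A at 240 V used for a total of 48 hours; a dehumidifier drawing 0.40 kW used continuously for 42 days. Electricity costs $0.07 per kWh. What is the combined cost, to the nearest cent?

laptop charger: Power = 0.3 A × 240 V = 72 W = 0.072 kW
laptop charger: 0.072 kW × 48 h = 3.456 kWh
dehumidifier: Runtime = 24 h × 42 = 1008 h
dehumidifier: 0.4 kW × 1008 h = 403.2 kWh
Total energy = 406.656 kWh
Cost = 406.656 × $0.07 = $28.47

$28.47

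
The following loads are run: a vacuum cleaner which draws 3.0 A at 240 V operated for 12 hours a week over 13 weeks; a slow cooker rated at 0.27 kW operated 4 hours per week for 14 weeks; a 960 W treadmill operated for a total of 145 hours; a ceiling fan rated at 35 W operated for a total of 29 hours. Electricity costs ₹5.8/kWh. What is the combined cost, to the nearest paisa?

₹1552.40

vacuum cleaner: Power = 3.0 A × 240 V = 720 W = 0.72 kW
vacuum cleaner: Runtime = 12 h/week × 13 weeks = 156 h
vacuum cleaner: 0.72 kW × 156 h = 112.32 kWh
slow cooker: Runtime = 4 h/week × 14 weeks = 56 h
slow cooker: 0.27 kW × 56 h = 15.12 kWh
treadmill: 0.96 kW × 145 h = 139.2 kWh
ceiling fan: 0.035 kW × 29 h = 1.015 kWh
Total energy = 267.655 kWh
Cost = 267.655 × ₹5.8 = ₹1552.40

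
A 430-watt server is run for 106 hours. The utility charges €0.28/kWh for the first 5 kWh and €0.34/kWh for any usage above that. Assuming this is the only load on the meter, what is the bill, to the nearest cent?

Energy = 0.43 kW × 106 h = 45.58 kWh
Tier 1 (0–5 kWh): 5 × €0.28 = €1.4
Above 5 kWh: 40.58 × €0.34 = €13.7972
Bill = €15.20

€15.20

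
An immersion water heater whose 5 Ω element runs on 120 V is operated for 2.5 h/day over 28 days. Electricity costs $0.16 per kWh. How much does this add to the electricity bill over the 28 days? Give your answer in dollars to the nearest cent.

$32.26

Power = V²/R = 120²/5 = 2880 W = 2.88 kW
Runtime = 2.5 h/day × 28 days = 70 h
Energy = 2.88 kW × 70 h = 201.6 kWh
Cost = 201.6 kWh × $0.16/kWh = $32.26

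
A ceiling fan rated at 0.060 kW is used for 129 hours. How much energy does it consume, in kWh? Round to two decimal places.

Energy = 0.06 kW × 129 h = 7.74 kWh

7.74 kWh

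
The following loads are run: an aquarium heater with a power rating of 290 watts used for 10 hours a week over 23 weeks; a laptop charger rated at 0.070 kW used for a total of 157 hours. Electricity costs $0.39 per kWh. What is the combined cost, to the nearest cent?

aquarium heater: Runtime = 10 h/week × 23 weeks = 230 h
aquarium heater: 0.29 kW × 230 h = 66.7 kWh
laptop charger: 0.07 kW × 157 h = 10.99 kWh
Total energy = 77.69 kWh
Cost = 77.69 × $0.39 = $30.30

$30.30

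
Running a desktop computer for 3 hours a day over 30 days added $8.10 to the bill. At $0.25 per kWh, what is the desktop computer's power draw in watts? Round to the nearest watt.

Energy = $8.10 ÷ $0.25/kWh = 32.4 kWh
Runtime = 3 h/day × 30 days = 90 h
Power = 32.4 kWh ÷ 90 h = 0.36 kW = 360 W

360 W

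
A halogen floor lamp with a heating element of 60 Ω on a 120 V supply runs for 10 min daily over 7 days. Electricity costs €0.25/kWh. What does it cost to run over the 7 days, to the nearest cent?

Power = V²/R = 120²/60 = 240 W = 0.24 kW
Runtime = 10 min × 7 = 70 min = 1.166666… h
Energy = 0.24 kW × 1.166666… h = 0.28 kWh
Cost = 0.28 kWh × €0.25/kWh = €0.07

€0.07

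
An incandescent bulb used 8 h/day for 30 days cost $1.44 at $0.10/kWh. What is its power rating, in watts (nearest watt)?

Energy = $1.44 ÷ $0.10/kWh = 14.4 kWh
Runtime = 8 h/day × 30 days = 240 h
Power = 14.4 kWh ÷ 240 h = 0.06 kW = 60 W

60 W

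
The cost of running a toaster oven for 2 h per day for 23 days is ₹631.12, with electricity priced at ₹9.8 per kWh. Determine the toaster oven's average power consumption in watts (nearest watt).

Energy = ₹631.12 ÷ ₹9.8/kWh = 64.4 kWh
Runtime = 2 h/day × 23 days = 46 h
Power = 64.4 kWh ÷ 46 h = 1.4 kW = 1400 W

1400 W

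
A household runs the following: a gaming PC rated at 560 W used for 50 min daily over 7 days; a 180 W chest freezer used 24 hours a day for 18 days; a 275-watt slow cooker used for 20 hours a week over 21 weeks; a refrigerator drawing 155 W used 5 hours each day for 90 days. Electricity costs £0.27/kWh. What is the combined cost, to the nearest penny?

£71.89

gaming PC: Runtime = 50 min × 7 = 350 min = 5.833333… h
gaming PC: 0.56 kW × 5.833333… h = 3.266666… kWh
chest freezer: Runtime = 24 h × 18 = 432 h
chest freezer: 0.18 kW × 432 h = 77.76 kWh
slow cooker: Runtime = 20 h/week × 21 weeks = 420 h
slow cooker: 0.275 kW × 420 h = 115.5 kWh
refrigerator: Runtime = 5 h/day × 90 days = 450 h
refrigerator: 0.155 kW × 450 h = 69.75 kWh
Total energy = 266.276666… kWh
Cost = 266.276666… × £0.27 = £71.89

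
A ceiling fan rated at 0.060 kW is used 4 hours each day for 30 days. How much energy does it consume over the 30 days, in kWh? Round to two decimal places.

7.20 kWh

Runtime = 4 h/day × 30 days = 120 h
Energy = 0.06 kW × 120 h = 7.2 kWh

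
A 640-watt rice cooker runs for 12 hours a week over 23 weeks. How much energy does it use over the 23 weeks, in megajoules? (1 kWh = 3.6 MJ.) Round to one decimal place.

Runtime = 12 h/week × 23 weeks = 276 h
Energy = 0.64 kW × 276 h = 176.64 kWh
= 176.64 × 3.6 MJ = 635.9 MJ

635.9 MJ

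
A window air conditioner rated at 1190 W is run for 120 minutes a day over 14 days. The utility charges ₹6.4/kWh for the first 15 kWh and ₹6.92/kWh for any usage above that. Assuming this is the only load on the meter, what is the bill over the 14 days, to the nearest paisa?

₹222.77

Runtime = 120 min × 14 = 1680 min = 28 h
Energy = 1.19 kW × 28 h = 33.32 kWh
Tier 1 (0–15 kWh): 15 × ₹6.4 = ₹96
Above 15 kWh: 18.32 × ₹6.92 = ₹126.7744
Bill = ₹222.77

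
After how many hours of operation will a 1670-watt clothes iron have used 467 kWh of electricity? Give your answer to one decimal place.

279.6 h

Hours = 467 kWh ÷ 1.67 kW = 279.6 h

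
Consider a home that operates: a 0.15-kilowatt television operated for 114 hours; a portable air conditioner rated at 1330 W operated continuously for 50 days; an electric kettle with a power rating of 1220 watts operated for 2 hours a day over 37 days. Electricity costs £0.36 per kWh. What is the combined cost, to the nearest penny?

television: 0.15 kW × 114 h = 17.1 kWh
portable air conditioner: Runtime = 24 h × 50 = 1200 h
portable air conditioner: 1.33 kW × 1200 h = 1596 kWh
electric kettle: Runtime = 2 h/day × 37 days = 74 h
electric kettle: 1.22 kW × 74 h = 90.28 kWh
Total energy = 1703.38 kWh
Cost = 1703.38 × £0.36 = £613.22

£613.22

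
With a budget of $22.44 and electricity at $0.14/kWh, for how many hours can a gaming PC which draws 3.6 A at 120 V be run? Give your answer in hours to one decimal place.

Power = 3.6 A × 120 V = 432 W = 0.432 kW
Energy available = $22.44 ÷ $0.14/kWh = 160.2857 kWh
Hours = 160.2857 kWh ÷ 0.432 kW = 371.0 h

371.0 h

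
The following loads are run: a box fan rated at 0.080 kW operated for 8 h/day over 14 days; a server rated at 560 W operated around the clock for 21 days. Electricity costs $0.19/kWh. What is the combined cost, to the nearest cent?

$55.33

box fan: Runtime = 8 h/day × 14 days = 112 h
box fan: 0.08 kW × 112 h = 8.96 kWh
server: Runtime = 24 h × 21 = 504 h
server: 0.56 kW × 504 h = 282.24 kWh
Total energy = 291.2 kWh
Cost = 291.2 × $0.19 = $55.33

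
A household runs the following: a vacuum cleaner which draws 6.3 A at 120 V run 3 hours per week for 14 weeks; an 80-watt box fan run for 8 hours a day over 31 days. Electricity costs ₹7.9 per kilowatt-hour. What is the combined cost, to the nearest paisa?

vacuum cleaner: Power = 6.3 A × 120 V = 756 W = 0.756 kW
vacuum cleaner: Runtime = 3 h/week × 14 weeks = 42 h
vacuum cleaner: 0.756 kW × 42 h = 31.752 kWh
box fan: Runtime = 8 h/day × 31 days = 248 h
box fan: 0.08 kW × 248 h = 19.84 kWh
Total energy = 51.592 kWh
Cost = 51.592 × ₹7.9 = ₹407.58

₹407.58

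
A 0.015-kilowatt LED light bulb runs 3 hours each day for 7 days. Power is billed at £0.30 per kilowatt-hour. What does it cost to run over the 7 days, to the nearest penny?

Runtime = 3 h/day × 7 days = 21 h
Energy = 0.015 kW × 21 h = 0.315 kWh
Cost = 0.315 kWh × £0.30/kWh = £0.09

£0.09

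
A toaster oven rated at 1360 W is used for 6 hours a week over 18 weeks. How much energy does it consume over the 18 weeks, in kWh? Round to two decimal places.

Runtime = 6 h/week × 18 weeks = 108 h
Energy = 1.36 kW × 108 h = 146.88 kWh

146.88 kWh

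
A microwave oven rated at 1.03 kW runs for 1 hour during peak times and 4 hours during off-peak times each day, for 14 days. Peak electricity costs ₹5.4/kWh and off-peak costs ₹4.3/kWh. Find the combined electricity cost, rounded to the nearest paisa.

Peak energy = 1.03 kW × 1 h × 14 = 14.42 kWh
Off-peak energy = 1.03 kW × 4 h × 14 = 57.68 kWh
Cost = 14.42 × ₹5.4 + 57.68 × ₹4.3 = ₹77.868 + ₹248.024 = ₹325.89

₹325.89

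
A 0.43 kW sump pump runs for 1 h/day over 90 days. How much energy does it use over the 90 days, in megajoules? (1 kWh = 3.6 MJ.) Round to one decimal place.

Runtime = 1 h/day × 90 days = 90 h
Energy = 0.43 kW × 90 h = 38.7 kWh
= 38.7 × 3.6 MJ = 139.3 MJ

139.3 MJ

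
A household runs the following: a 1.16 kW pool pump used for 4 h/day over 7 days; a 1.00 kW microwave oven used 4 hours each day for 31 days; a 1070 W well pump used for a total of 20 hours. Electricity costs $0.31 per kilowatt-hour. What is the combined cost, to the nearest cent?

pool pump: Runtime = 4 h/day × 7 days = 28 h
pool pump: 1.16 kW × 28 h = 32.48 kWh
microwave oven: Runtime = 4 h/day × 31 days = 124 h
microwave oven: 1 kW × 124 h = 124 kWh
well pump: 1.07 kW × 20 h = 21.4 kWh
Total energy = 177.88 kWh
Cost = 177.88 × $0.31 = $55.14

$55.14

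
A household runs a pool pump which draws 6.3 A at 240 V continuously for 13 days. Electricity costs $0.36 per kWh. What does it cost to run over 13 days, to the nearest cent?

$169.83

Power = 6.3 A × 240 V = 1512 W = 1.512 kW
Runtime = 24 h × 13 = 312 h
Energy = 1.512 kW × 312 h = 471.744 kWh
Cost = 471.744 kWh × $0.36/kWh = $169.83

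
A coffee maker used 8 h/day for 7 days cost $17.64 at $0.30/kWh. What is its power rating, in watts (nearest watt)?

Energy = $17.64 ÷ $0.30/kWh = 58.8 kWh
Runtime = 8 h/day × 7 days = 56 h
Power = 58.8 kWh ÷ 56 h = 1.05 kW = 1050 W

1050 W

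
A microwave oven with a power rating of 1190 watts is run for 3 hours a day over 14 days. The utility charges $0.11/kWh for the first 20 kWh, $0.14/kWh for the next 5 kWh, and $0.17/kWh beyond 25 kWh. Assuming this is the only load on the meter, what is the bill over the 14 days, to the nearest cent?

$7.15

Runtime = 3 h/day × 14 days = 42 h
Energy = 1.19 kW × 42 h = 49.98 kWh
Tier 1 (0–20 kWh): 20 × $0.11 = $2.2
Tier 2 (20–25 kWh): 5 × $0.14 = $0.7
Above 25 kWh: 24.98 × $0.17 = $4.2466
Bill = $7.15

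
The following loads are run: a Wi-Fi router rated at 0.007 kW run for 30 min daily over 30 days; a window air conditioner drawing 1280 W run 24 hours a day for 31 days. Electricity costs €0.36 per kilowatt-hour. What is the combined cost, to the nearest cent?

Wi-Fi router: Runtime = 30 min × 30 = 900 min = 15 h
Wi-Fi router: 0.007 kW × 15 h = 0.105 kWh
window air conditioner: Runtime = 24 h × 31 = 744 h
window air conditioner: 1.28 kW × 744 h = 952.32 kWh
Total energy = 952.425 kWh
Cost = 952.425 × €0.36 = €342.87

€342.87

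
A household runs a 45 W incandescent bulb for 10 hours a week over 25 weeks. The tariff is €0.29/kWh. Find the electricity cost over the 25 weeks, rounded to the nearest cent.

€3.26

Runtime = 10 h/week × 25 weeks = 250 h
Energy = 0.045 kW × 250 h = 11.25 kWh
Cost = 11.25 kWh × €0.29/kWh = €3.26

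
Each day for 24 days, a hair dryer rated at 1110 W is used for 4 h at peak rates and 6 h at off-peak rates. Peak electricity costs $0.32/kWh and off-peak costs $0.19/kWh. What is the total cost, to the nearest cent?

Peak energy = 1.11 kW × 4 h × 24 = 106.56 kWh
Off-peak energy = 1.11 kW × 6 h × 24 = 159.84 kWh
Cost = 106.56 × $0.32 + 159.84 × $0.19 = $34.0992 + $30.3696 = $64.47

$64.47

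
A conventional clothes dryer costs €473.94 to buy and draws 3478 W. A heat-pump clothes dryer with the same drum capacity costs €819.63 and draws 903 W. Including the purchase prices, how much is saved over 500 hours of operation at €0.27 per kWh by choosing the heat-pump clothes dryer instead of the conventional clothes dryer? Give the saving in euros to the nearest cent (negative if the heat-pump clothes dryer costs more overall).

€1.94

conventional clothes dryer: €473.94 + (3478/1000) kW × 500 h × €0.27 = €473.94 + €469.53 = €943.47
heat-pump clothes dryer: €819.63 + (903/1000) kW × 500 h × €0.27 = €819.63 + €121.905 = €941.535
Saving = €943.47 − €941.535 = €1.935 → €1.94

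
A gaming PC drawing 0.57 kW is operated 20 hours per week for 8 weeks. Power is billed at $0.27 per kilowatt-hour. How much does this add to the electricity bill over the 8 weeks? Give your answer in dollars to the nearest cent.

$24.62

Runtime = 20 h/week × 8 weeks = 160 h
Energy = 0.57 kW × 160 h = 91.2 kWh
Cost = 91.2 kWh × $0.27/kWh = $24.62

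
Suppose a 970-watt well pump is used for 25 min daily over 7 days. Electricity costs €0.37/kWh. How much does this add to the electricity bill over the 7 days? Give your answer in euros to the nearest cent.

€1.05

Runtime = 25 min × 7 = 175 min = 2.916666… h
Energy = 0.97 kW × 2.916666… h = 2.829166… kWh
Cost = 2.829166… kWh × €0.37/kWh = €1.05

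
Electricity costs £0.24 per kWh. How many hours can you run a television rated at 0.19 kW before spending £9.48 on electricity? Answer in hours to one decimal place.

207.9 h

Energy available = £9.48 ÷ £0.24/kWh = 39.5 kWh
Hours = 39.5 kWh ÷ 0.19 kW = 207.9 h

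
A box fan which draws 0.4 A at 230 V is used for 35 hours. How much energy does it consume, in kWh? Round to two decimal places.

Power = 0.4 A × 230 V = 92 W = 0.092 kW
Energy = 0.092 kW × 35 h = 3.22 kWh

3.22 kWh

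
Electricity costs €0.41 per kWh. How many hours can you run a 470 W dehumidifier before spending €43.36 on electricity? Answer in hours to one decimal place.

Energy available = €43.36 ÷ €0.41/kWh = 105.7561 kWh
Hours = 105.7561 kWh ÷ 0.47 kW = 225.0 h

225.0 h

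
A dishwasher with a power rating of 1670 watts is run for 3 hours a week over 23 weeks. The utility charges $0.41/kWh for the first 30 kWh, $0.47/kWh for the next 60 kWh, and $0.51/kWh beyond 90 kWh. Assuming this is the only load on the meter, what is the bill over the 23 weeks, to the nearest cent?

$53.37

Runtime = 3 h/week × 23 weeks = 69 h
Energy = 1.67 kW × 69 h = 115.23 kWh
Tier 1 (0–30 kWh): 30 × $0.41 = $12.3
Tier 2 (30–90 kWh): 60 × $0.47 = $28.2
Above 90 kWh: 25.23 × $0.51 = $12.8673
Bill = $53.37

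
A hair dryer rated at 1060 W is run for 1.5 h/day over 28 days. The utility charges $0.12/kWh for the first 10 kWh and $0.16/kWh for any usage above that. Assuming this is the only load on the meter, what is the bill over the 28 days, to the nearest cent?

$6.72

Runtime = 1.5 h/day × 28 days = 42 h
Energy = 1.06 kW × 42 h = 44.52 kWh
Tier 1 (0–10 kWh): 10 × $0.12 = $1.2
Above 10 kWh: 34.52 × $0.16 = $5.5232
Bill = $6.72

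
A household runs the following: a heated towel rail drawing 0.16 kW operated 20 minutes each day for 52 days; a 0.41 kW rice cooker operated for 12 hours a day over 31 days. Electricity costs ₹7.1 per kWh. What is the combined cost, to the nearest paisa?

₹1102.58

heated towel rail: Runtime = 20 min × 52 = 1040 min = 17.333333… h
heated towel rail: 0.16 kW × 17.333333… h = 2.773333… kWh
rice cooker: Runtime = 12 h/day × 31 days = 372 h
rice cooker: 0.41 kW × 372 h = 152.52 kWh
Total energy = 155.293333… kWh
Cost = 155.293333… × ₹7.1 = ₹1102.58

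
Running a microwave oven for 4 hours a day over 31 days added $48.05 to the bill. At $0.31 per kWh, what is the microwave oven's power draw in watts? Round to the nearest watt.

Energy = $48.05 ÷ $0.31/kWh = 155 kWh
Runtime = 4 h/day × 31 days = 124 h
Power = 155 kWh ÷ 124 h = 1.25 kW = 1250 W

1250 W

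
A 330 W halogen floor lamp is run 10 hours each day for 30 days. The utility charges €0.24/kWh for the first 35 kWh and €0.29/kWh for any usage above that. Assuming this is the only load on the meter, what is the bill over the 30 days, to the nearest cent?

Runtime = 10 h/day × 30 days = 300 h
Energy = 0.33 kW × 300 h = 99 kWh
Tier 1 (0–35 kWh): 35 × €0.24 = €8.4
Above 35 kWh: 64 × €0.29 = €18.56
Bill = €26.96

€26.96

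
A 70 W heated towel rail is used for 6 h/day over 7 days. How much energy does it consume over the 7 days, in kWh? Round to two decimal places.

2.94 kWh

Runtime = 6 h/day × 7 days = 42 h
Energy = 0.07 kW × 42 h = 2.94 kWh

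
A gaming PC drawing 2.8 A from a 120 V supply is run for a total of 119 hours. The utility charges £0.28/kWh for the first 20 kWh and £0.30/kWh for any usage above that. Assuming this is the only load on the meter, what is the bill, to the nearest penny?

Power = 2.8 A × 120 V = 336 W = 0.336 kW
Energy = 0.336 kW × 119 h = 39.984 kWh
Tier 1 (0–20 kWh): 20 × £0.28 = £5.6
Above 20 kWh: 19.984 × £0.30 = £5.9952
Bill = £11.60

£11.60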